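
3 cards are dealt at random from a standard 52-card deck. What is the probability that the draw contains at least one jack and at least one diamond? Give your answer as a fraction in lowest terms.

There are C(52,3) = 22100 possible draws.
By inclusion-exclusion on the complements, draws missing all jacks or all diamonds: C(48,3) + C(39,3) − C(36,3) = 17296 + 9139 − 7140 = 19295.
So draws with at least one of each: 22100 − 19295 = 2805, probability 2805/22100 = 33/260.

33/260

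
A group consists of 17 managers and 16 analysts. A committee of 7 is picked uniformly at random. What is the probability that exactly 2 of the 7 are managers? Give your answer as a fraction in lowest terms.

Total number of selections: C(33,7) = 4272048.
Selections with exactly 2 managers: choose 2 of the 17 managers and 5 of the 16 analysts, C(17,2)·C(16,5) = 136·4368 = 594048.
Probability = 594048/4272048 = 12376/89001.

12376/89001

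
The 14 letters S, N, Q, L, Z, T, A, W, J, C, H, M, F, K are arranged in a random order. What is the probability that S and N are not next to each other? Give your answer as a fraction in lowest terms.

6/7

There are 14! = 87178291200 arrangements.
Arrangements with S and N adjacent: 2·13! = 12454041600.
So not adjacent: 87178291200 − 12454041600 = 74724249600, probability 74724249600/87178291200 = 6/7.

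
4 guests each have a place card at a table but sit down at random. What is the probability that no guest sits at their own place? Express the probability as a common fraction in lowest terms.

3/8

There are 4! = 24 seatings.
By inclusion-exclusion, seatings with no fixed points: C(4,0)·4! − C(4,1)·3! + C(4,2)·2! − C(4,3)·1! + C(4,4)·0! = 9.
Probability = 9/24 = 3/8.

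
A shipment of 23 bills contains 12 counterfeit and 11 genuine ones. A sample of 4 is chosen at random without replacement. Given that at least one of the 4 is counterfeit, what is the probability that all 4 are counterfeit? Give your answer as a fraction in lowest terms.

Work in counts. Selections with at least one counterfeit: C(23,4) − C(11,4) = 8855 − 330 = 8525.
Of those, selections where all 4 are counterfeit: C(12,4) = 495.
Conditional probability = 495/8525 = 9/155.

9/155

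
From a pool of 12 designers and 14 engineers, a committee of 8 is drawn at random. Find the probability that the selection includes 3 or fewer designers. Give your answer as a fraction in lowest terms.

191/437

Total selections: C(26,8) = 1562275.
Favorable selections (3 or fewer designers): C(12,0)·C(14,8) + C(12,1)·C(14,7) + C(12,2)·C(14,6) + C(12,3)·C(14,5) = 3003 + 41184 + 198198 + 440440 = 682825.
Probability = 682825/1562275 = 191/437.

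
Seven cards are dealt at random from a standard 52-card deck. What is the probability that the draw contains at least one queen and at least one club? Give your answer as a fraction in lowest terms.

53122231/133784560

There are C(52,7) = 133784560 possible draws.
By inclusion-exclusion on the complements, draws missing all queens or all clubs: C(48,7) + C(39,7) − C(36,7) = 73629072 + 15380937 − 8347680 = 80662329.
So draws with at least one of each: 133784560 − 80662329 = 53122231, probability 53122231/133784560.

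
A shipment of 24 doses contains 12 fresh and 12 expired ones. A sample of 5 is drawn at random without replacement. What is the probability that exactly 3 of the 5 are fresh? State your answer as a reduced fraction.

There are C(24,5) = 42504 ways to choose 5 from 24.
Selections with exactly 3 fresh: choose 3 of the 12 fresh and 2 of the 12 expired, C(12,3)·C(12,2) = 220·66 = 14520.
Probability = 14520/42504 = 55/161.

55/161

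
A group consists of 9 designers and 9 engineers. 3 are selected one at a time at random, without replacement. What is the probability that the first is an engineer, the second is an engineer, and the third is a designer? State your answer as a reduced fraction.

9/68

Multiply the conditional probabilities at each draw: 9/18 · 8/17 · 9/16 = 648/4896 = 9/68.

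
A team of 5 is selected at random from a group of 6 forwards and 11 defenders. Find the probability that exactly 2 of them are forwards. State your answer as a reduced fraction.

2475/6188

The sample space is all 5-subsets of the 17: C(17,5) = 6188.
Selections with exactly 2 forwards: choose 2 of the 6 forwards and 3 of the 11 defenders, C(6,2)·C(11,3) = 15·165 = 2475.
Probability = 2475/6188.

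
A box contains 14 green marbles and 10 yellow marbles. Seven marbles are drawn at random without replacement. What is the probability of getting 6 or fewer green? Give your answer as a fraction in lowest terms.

Total selections: C(24,7) = 346104.
The complement is exactly 7 green: C(14,7)·C(10,0) = 3432.
Probability = 1 − 3432/346104 = 342672/346104 = 1298/1311.

1298/1311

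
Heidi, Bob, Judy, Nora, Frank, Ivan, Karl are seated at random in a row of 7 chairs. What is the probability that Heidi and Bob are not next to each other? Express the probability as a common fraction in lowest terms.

There are 7! = 5040 arrangements.
Arrangements with Heidi and Bob adjacent: 2·6! = 1440.
So not adjacent: 5040 − 1440 = 3600, probability 3600/5040 = 5/7.

5/7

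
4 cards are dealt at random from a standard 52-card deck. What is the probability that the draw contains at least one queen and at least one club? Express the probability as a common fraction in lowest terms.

52799/270725

There are C(52,4) = 270725 possible draws.
By inclusion-exclusion on the complements, draws missing all queens or all clubs: C(48,4) + C(39,4) − C(36,4) = 194580 + 82251 − 58905 = 217926.
So draws with at least one of each: 270725 − 217926 = 52799, probability 52799/270725.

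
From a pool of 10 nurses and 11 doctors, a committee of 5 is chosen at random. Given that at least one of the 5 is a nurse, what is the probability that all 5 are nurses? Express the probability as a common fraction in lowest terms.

Work in counts. Selections with at least one nurse: C(21,5) − C(11,5) = 20349 − 462 = 19887.
Of those, selections where all 5 are nurses: C(10,5) = 252.
Conditional probability = 252/19887 = 12/947.

12/947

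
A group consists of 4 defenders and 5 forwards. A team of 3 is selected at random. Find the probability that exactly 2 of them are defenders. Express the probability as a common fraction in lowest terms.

5/14

There are C(9,3) = 84 ways to choose 3 from 9.
Selections with exactly 2 defenders: choose 2 of the 4 defenders and 1 of the 5 forwards, C(4,2)·C(5,1) = 6·5 = 30.
Probability = 30/84 = 5/14.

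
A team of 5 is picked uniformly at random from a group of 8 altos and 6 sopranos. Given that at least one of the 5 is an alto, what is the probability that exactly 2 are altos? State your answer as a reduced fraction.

140/499

Work in counts. Selections with at least one alto: C(14,5) − C(6,5) = 2002 − 6 = 1996.
Of those, selections where exactly 2 are altos: C(8,2)·C(6,3) = 28·20 = 560.
Conditional probability = 560/1996 = 140/499.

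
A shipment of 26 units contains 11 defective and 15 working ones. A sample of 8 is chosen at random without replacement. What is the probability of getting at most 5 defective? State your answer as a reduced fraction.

Total selections: C(26,8) = 1562275.
Favorable selections (at most 5 defective): C(11,0)·C(15,8) + C(11,1)·C(15,7) + C(11,2)·C(15,6) + C(11,3)·C(15,5) + C(11,4)·C(15,4) + C(11,5)·C(15,3) = 6435 + 70785 + 275275 + 495495 + 450450 + 210210 = 1508650.
Probability = 1508650/1562275 = 422/437.

422/437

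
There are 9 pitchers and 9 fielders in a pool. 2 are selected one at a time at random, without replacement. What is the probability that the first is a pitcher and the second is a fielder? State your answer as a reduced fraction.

9/34

Multiply the conditional probabilities at each draw: 9/18 · 9/17 = 81/306 = 9/34.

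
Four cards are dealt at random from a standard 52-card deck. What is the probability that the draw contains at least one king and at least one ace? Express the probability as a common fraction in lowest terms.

1332/20825

There are C(52,4) = 270725 possible draws.
By inclusion-exclusion on the complements, draws missing all kings or all aces: C(48,4) + C(48,4) − C(44,4) = 194580 + 194580 − 135751 = 253409.
So draws with at least one of each: 270725 − 253409 = 17316, probability 17316/270725 = 1332/20825.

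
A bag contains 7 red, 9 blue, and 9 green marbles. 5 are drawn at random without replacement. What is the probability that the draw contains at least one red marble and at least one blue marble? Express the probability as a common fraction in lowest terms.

192/253

There are C(25,5) = 53130 possible draws.
By inclusion-exclusion on the complements, draws missing all red or all blue: C(18,5) + C(16,5) − C(9,5) = 8568 + 4368 − 126 = 12810.
So draws with at least one of each: 53130 − 12810 = 40320, probability 40320/53130 = 192/253.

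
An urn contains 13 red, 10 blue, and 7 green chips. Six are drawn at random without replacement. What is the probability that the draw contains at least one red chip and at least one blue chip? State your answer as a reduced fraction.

There are C(30,6) = 593775 possible draws.
By inclusion-exclusion on the complements, draws missing all red or all blue: C(17,6) + C(20,6) − C(7,6) = 12376 + 38760 − 7 = 51129.
So draws with at least one of each: 593775 − 51129 = 542646, probability 542646/593775 = 4638/5075.

4638/5075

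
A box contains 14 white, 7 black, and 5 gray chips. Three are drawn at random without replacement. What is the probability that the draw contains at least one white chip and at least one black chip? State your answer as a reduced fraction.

1421/2600

There are C(26,3) = 2600 possible draws.
By inclusion-exclusion on the complements, draws missing all white or all black: C(12,3) + C(19,3) − C(5,3) = 220 + 969 − 10 = 1179.
So draws with at least one of each: 2600 − 1179 = 1421, probability 1421/2600.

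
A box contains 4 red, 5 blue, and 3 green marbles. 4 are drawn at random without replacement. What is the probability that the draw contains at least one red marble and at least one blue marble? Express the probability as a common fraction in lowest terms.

26/33

There are C(12,4) = 495 possible draws.
By inclusion-exclusion on the complements, draws missing all red or all blue: C(8,4) + C(7,4) − C(3,4) = 70 + 35 − 0 = 105.
So draws with at least one of each: 495 − 105 = 390, probability 390/495 = 26/33.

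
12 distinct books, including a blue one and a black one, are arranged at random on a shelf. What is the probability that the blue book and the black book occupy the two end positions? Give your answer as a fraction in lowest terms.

There are 12! = 479001600 arrangements.
Place the blue book and the black book at the ends in 2 ways, arrange the remaining 10 in 10! = 3628800 ways: 2·3628800 = 7257600.
Probability = 7257600/479001600 = 1/66.

1/66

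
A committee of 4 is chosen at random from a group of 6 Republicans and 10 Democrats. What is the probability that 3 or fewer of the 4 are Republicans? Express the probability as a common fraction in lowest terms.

361/364

Total selections: C(16,4) = 1820.
The complement is exactly 4 Republicans: C(6,4)·C(10,0) = 15.
Probability = 1 − 15/1820 = 1805/1820 = 361/364.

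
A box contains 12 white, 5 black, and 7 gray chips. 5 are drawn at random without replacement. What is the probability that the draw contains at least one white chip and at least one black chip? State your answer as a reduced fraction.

There are C(24,5) = 42504 possible draws.
By inclusion-exclusion on the complements, draws missing all white or all black: C(12,5) + C(19,5) − C(7,5) = 792 + 11628 − 21 = 12399.
So draws with at least one of each: 42504 − 12399 = 30105, probability 30105/42504 = 10035/14168.

10035/14168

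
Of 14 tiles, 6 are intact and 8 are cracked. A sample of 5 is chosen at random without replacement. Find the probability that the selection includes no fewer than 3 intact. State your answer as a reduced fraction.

49/143

There are C(14,5) = 2002 ways to choose the 5.
Favorable selections (no fewer than 3 intact): C(6,3)·C(8,2) + C(6,4)·C(8,1) + C(6,5)·C(8,0) = 560 + 120 + 6 = 686.
Probability = 686/2002 = 49/143.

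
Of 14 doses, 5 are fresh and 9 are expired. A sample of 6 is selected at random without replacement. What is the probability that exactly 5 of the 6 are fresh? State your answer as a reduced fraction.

3/1001

The sample space is all 6-subsets of the 14: C(14,6) = 3003.
Selections with exactly 5 fresh: choose 5 of the 5 fresh and 1 of the 9 expired, C(5,5)·C(9,1) = 1·9 = 9.
Probability = 9/3003 = 3/1001.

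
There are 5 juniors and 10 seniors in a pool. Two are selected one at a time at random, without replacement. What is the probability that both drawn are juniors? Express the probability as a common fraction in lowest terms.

2/21

Multiply the conditional probabilities at each draw: 5/15 · 4/14 = 20/210 = 2/21.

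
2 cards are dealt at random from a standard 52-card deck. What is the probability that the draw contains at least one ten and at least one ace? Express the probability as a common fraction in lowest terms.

There are C(52,2) = 1326 possible draws.
By inclusion-exclusion on the complements, draws missing all tens or all aces: C(48,2) + C(48,2) − C(44,2) = 1128 + 1128 − 946 = 1310.
So draws with at least one of each: 1326 − 1310 = 16, probability 16/1326 = 8/663.

8/663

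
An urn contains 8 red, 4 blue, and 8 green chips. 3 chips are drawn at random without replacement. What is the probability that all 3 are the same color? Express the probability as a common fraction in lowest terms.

29/285

There are C(20,3) = 1140 ways to draw 3 chips.
All same color: C(8,3) + C(4,3) + C(8,3) = 56 + 4 + 56 = 116.
Probability = 116/1140 = 29/285.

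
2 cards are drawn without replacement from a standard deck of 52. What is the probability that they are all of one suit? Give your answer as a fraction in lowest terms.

4/17

There are C(52,2) = 1326 possible 2-card hands.
Hands of one suit: 4 suits × C(13,2) = 4·78 = 312.
Probability = 312/1326 = 4/17.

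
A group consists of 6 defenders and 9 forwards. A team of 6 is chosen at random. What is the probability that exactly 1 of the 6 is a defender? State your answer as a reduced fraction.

108/715

There are C(15,6) = 5005 ways to choose 6 from 15.
Selections with exactly 1 defender: choose 1 of the 6 defenders and 5 of the 9 forwards, C(6,1)·C(9,5) = 6·126 = 756.
Probability = 756/5005 = 108/715.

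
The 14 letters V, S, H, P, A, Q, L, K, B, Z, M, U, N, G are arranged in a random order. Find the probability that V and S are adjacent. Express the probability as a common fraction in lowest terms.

There are 14! = 87178291200 arrangements.
Treat V and S as a block: 13! arrangements of the blocks × 2 orders within the block = 2·6227020800 = 12454041600.
Probability = 12454041600/87178291200 = 1/7.

1/7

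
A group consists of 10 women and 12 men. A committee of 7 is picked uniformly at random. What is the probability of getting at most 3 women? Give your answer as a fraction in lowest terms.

199/323

Total selections: C(22,7) = 170544.
Favorable selections (at most 3 women): C(10,0)·C(12,7) + C(10,1)·C(12,6) + C(10,2)·C(12,5) + C(10,3)·C(12,4) = 792 + 9240 + 35640 + 59400 = 105072.
Probability = 105072/170544 = 199/323.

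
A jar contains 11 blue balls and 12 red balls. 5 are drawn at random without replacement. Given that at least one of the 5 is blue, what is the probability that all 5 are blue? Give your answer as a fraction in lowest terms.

Work in counts. Selections with at least one blue: C(23,5) − C(12,5) = 33649 − 792 = 32857.
Of those, selections where all 5 are blue: C(11,5) = 462.
Conditional probability = 462/32857 = 42/2987.

42/2987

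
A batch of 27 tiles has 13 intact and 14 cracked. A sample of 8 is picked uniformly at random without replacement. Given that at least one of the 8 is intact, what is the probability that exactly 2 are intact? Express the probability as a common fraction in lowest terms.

Work in counts. Selections with at least one intact: C(27,8) − C(14,8) = 2220075 − 3003 = 2217072.
Of those, selections where exactly 2 are intact: C(13,2)·C(14,6) = 78·3003 = 234234.
Conditional probability = 234234/2217072 = 273/2584.

273/2584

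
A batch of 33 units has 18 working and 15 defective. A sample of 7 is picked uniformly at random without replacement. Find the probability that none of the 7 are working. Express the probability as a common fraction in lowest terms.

There are C(33,7) = 4272048 possible selections.
Selections with no working (all defective): C(15,7) = 6435.
Probability = 6435/4272048 = 65/43152.

65/43152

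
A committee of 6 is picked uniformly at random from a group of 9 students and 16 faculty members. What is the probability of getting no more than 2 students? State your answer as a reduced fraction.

806/1265

Total selections: C(25,6) = 177100.
Favorable selections (no more than 2 students): C(9,0)·C(16,6) + C(9,1)·C(16,5) + C(9,2)·C(16,4) = 8008 + 39312 + 65520 = 112840.
Probability = 112840/177100 = 806/1265.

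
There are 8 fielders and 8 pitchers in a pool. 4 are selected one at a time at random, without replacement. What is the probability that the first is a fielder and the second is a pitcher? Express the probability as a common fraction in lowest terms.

4/15

Multiply the conditional probabilities at each draw: 8/16 · 8/15 = 64/240 = 4/15.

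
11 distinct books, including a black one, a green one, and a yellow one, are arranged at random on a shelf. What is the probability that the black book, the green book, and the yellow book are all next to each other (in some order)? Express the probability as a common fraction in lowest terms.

3/55

There are 11! = 39916800 arrangements.
Treat the three as one block: 9! placements × 3! orders within the block = 362880·6 = 2177280.
Probability = 2177280/39916800 = 3/55.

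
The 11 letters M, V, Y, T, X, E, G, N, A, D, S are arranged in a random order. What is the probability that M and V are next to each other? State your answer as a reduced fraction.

2/11

There are 11! = 39916800 arrangements.
Treat M and V as a block: 10! arrangements of the blocks × 2 orders within the block = 2·3628800 = 7257600.
Probability = 7257600/39916800 = 2/11.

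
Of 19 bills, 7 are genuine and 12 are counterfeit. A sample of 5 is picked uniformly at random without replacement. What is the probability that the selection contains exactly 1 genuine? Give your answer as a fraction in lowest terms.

Total number of selections: C(19,5) = 11628.
Selections with exactly 1 genuine: choose 1 of the 7 genuine and 4 of the 12 counterfeit, C(7,1)·C(12,4) = 7·495 = 3465.
Probability = 3465/11628 = 385/1292.

385/1292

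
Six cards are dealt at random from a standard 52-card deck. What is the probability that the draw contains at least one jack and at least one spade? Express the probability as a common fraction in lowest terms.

6772177/20358520

There are C(52,6) = 20358520 possible draws.
By inclusion-exclusion on the complements, draws missing all jacks or all spades: C(48,6) + C(39,6) − C(36,6) = 12271512 + 3262623 − 1947792 = 13586343.
So draws with at least one of each: 20358520 − 13586343 = 6772177, probability 6772177/20358520.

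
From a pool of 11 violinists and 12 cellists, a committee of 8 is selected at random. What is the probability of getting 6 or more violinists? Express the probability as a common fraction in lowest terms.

1049/14858

There are C(23,8) = 490314 ways to choose the 8.
Favorable selections (6 or more violinists): C(11,6)·C(12,2) + C(11,7)·C(12,1) + C(11,8)·C(12,0) = 30492 + 3960 + 165 = 34617.
Probability = 34617/490314 = 1049/14858.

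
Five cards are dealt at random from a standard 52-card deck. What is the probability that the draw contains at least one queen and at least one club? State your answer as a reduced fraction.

There are C(52,5) = 2598960 possible draws.
By inclusion-exclusion on the complements, draws missing all queens or all clubs: C(48,5) + C(39,5) − C(36,5) = 1712304 + 575757 − 376992 = 1911069.
So draws with at least one of each: 2598960 − 1911069 = 687891, probability 687891/2598960 = 229297/866320.

229297/866320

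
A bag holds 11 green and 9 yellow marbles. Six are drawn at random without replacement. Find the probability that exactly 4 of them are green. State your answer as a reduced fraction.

There are C(20,6) = 38760 ways to choose 6 from 20.
Selections with exactly 4 green: choose 4 of the 11 green and 2 of the 9 yellow, C(11,4)·C(9,2) = 330·36 = 11880.
Probability = 11880/38760 = 99/323.

99/323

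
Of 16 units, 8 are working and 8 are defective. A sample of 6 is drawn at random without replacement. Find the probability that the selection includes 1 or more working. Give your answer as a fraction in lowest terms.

Total selections: C(16,6) = 8008.
The complement is all 6 are defective: C(8,6) = 28.
Probability = 1 − 28/8008 = 7980/8008 = 285/286.

285/286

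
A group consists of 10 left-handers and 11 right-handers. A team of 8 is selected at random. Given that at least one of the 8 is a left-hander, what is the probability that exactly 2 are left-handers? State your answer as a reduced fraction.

1386/13555

Work in counts. Selections with at least one left-hander: C(21,8) − C(11,8) = 203490 − 165 = 203325.
Of those, selections where exactly 2 are left-handers: C(10,2)·C(11,6) = 45·462 = 20790.
Conditional probability = 20790/203325 = 1386/13555.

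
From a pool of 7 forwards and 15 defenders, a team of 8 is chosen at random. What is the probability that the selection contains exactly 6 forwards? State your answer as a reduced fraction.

49/21318

The sample space is all 8-subsets of the 22: C(22,8) = 319770.
Selections with exactly 6 forwards: choose 6 of the 7 forwards and 2 of the 15 defenders, C(7,6)·C(15,2) = 7·105 = 735.
Probability = 735/319770 = 49/21318.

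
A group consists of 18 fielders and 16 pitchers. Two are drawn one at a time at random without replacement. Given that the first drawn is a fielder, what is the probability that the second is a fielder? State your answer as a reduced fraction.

After removing one fielder, 33 remain: 17 fielders and 16 pitchers.
So the probability the next is a fielder is 17/33.

17/33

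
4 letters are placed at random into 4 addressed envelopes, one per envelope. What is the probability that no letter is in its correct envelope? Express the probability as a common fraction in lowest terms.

There are 4! = 24 assignments.
By inclusion-exclusion, assignments with no fixed points: C(4,0)·4! − C(4,1)·3! + C(4,2)·2! − C(4,3)·1! + C(4,4)·0! = 9.
Probability = 9/24 = 3/8.

3/8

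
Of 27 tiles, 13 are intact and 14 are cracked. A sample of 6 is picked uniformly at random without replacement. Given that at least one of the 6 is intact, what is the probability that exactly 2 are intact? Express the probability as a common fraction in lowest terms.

Work in counts. Selections with at least one intact: C(27,6) − C(14,6) = 296010 − 3003 = 293007.
Of those, selections where exactly 2 are intact: C(13,2)·C(14,4) = 78·1001 = 78078.
Conditional probability = 78078/293007 = 182/683.

182/683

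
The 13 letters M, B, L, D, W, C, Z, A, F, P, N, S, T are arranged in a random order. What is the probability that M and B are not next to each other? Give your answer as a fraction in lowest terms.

There are 13! = 6227020800 arrangements.
Arrangements with M and B adjacent: 2·12! = 958003200.
So not adjacent: 6227020800 − 958003200 = 5269017600, probability 5269017600/6227020800 = 11/13.

11/13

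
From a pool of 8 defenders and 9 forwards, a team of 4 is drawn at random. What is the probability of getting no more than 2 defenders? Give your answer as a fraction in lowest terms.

There are C(17,4) = 2380 ways to choose the 4.
Favorable selections (no more than 2 defenders): C(8,0)·C(9,4) + C(8,1)·C(9,3) + C(8,2)·C(9,2) = 126 + 672 + 1008 = 1806.
Probability = 1806/2380 = 129/170.

129/170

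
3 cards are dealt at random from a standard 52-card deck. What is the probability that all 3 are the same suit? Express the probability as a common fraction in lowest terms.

There are C(52,3) = 22100 possible 3-card hands.
Hands of one suit: 4 suits × C(13,3) = 4·286 = 1144.
Probability = 1144/22100 = 22/425.

22/425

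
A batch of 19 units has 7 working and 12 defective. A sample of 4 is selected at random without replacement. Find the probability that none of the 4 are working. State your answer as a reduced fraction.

There are C(19,4) = 3876 possible selections.
Selections with no working (all defective): C(12,4) = 495.
Probability = 495/3876 = 165/1292.

165/1292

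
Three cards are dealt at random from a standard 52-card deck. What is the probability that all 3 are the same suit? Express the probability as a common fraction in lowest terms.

There are C(52,3) = 22100 possible 3-card hands.
Hands of one suit: 4 suits × C(13,3) = 4·286 = 1144.
Probability = 1144/22100 = 22/425.

22/425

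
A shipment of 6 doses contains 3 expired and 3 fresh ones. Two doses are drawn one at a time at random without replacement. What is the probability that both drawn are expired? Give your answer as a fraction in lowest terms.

1/5

Multiply the conditional probabilities at each draw: 3/6 · 2/5 = 6/30 = 1/5.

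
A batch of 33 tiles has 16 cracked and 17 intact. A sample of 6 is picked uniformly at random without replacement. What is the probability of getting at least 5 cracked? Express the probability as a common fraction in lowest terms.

1469/19778

Total selections: C(33,6) = 1107568.
Favorable selections (at least 5 cracked): C(16,5)·C(17,1) + C(16,6)·C(17,0) = 74256 + 8008 = 82264.
Probability = 82264/1107568 = 1469/19778.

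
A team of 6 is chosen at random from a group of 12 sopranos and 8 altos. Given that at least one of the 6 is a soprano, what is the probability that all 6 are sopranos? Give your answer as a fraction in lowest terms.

Work in counts. Selections with at least one soprano: C(20,6) − C(8,6) = 38760 − 28 = 38732.
Of those, selections where all 6 are sopranos: C(12,6) = 924.
Conditional probability = 924/38732 = 231/9683.

231/9683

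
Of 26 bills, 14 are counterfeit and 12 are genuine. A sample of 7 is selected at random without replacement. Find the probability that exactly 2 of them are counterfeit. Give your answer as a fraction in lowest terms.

The sample space is all 7-subsets of the 26: C(26,7) = 657800.
Selections with exactly 2 counterfeit: choose 2 of the 14 counterfeit and 5 of the 12 genuine, C(14,2)·C(12,5) = 91·792 = 72072.
Probability = 72072/657800 = 63/575.

63/575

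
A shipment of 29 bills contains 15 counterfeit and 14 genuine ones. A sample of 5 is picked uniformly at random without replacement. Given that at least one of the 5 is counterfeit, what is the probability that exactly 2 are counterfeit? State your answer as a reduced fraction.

420/1283

Work in counts. Selections with at least one counterfeit: C(29,5) − C(14,5) = 118755 − 2002 = 116753.
Of those, selections where exactly 2 are counterfeit: C(15,2)·C(14,3) = 105·364 = 38220.
Conditional probability = 38220/116753 = 420/1283.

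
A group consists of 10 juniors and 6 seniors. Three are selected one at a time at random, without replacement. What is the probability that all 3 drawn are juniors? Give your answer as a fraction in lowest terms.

Multiply the conditional probabilities at each draw: 10/16 · 9/15 · 8/14 = 720/3360 = 3/14.

3/14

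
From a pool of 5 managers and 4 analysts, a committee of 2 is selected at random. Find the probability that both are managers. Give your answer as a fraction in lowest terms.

There are C(9,2) = 36 possible selections.
Selections with all managers: C(5,2) = 10.
Probability = 10/36 = 5/18.

5/18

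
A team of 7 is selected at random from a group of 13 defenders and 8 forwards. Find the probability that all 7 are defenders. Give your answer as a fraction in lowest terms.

There are C(21,7) = 116280 possible selections.
Selections with all defenders: C(13,7) = 1716.
Probability = 1716/116280 = 143/9690.

143/9690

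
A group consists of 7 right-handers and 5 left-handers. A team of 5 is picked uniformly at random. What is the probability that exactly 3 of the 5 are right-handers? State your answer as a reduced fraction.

175/396

Total number of selections: C(12,5) = 792.
Selections with exactly 3 right-handers: choose 3 of the 7 right-handers and 2 of the 5 left-handers, C(7,3)·C(5,2) = 35·10 = 350.
Probability = 350/792 = 175/396.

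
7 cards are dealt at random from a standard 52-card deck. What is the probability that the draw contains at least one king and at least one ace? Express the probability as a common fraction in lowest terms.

3105873/16723070

There are C(52,7) = 133784560 possible draws.
By inclusion-exclusion on the complements, draws missing all kings or all aces: C(48,7) + C(48,7) − C(44,7) = 73629072 + 73629072 − 38320568 = 108937576.
So draws with at least one of each: 133784560 − 108937576 = 24846984, probability 24846984/133784560 = 3105873/16723070.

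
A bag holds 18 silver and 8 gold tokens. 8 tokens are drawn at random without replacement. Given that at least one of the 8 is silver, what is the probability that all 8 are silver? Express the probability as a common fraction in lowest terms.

Work in counts. Selections with at least one silver: C(26,8) − C(8,8) = 1562275 − 1 = 1562274.
Of those, selections where all 8 are silver: C(18,8) = 43758.
Conditional probability = 43758/1562274 = 2431/86793.

2431/86793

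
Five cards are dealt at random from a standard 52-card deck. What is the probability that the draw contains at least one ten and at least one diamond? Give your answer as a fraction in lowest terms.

There are C(52,5) = 2598960 possible draws.
By inclusion-exclusion on the complements, draws missing all tens or all diamonds: C(48,5) + C(39,5) − C(36,5) = 1712304 + 575757 − 376992 = 1911069.
So draws with at least one of each: 2598960 − 1911069 = 687891, probability 687891/2598960 = 229297/866320.

229297/866320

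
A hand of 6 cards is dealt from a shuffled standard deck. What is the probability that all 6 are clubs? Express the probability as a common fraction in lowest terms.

33/391510

There are C(52,6) = 20358520 possible 6-card hands.
Hands that are all clubs: C(13,6) = 1716.
Probability = 1716/20358520 = 33/391510.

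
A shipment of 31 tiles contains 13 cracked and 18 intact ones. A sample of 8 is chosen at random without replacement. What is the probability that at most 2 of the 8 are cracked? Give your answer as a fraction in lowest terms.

16286/67425

Total selections: C(31,8) = 7888725.
Favorable selections (at most 2 cracked): C(13,0)·C(18,8) + C(13,1)·C(18,7) + C(13,2)·C(18,6) = 43758 + 413712 + 1447992 = 1905462.
Probability = 1905462/7888725 = 16286/67425.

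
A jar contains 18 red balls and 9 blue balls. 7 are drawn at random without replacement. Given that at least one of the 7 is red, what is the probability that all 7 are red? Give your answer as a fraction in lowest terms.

Work in counts. Selections with at least one red: C(27,7) − C(9,7) = 888030 − 36 = 887994.
Of those, selections where all 7 are red: C(18,7) = 31824.
Conditional probability = 31824/887994 = 1768/49333.

1768/49333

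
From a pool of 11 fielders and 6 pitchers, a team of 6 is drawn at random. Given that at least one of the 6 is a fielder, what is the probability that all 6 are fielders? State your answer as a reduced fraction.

Work in counts. Selections with at least one fielder: C(17,6) − C(6,6) = 12376 − 1 = 12375.
Of those, selections where all 6 are fielders: C(11,6) = 462.
Conditional probability = 462/12375 = 14/375.

14/375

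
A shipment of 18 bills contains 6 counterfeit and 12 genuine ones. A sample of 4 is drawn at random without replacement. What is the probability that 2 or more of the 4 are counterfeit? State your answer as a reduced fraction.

83/204

Total selections: C(18,4) = 3060.
Count the complement (fewer than 2 counterfeit): C(6,0)·C(12,4) + C(6,1)·C(12,3) = 495 + 1320 = 1815.
Probability = 1 − 1815/3060 = 1245/3060 = 83/204.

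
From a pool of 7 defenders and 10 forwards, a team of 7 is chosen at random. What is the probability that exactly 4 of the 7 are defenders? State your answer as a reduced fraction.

The sample space is all 7-subsets of the 17: C(17,7) = 19448.
Selections with exactly 4 defenders: choose 4 of the 7 defenders and 3 of the 10 forwards, C(7,4)·C(10,3) = 35·120 = 4200.
Probability = 4200/19448 = 525/2431.

525/2431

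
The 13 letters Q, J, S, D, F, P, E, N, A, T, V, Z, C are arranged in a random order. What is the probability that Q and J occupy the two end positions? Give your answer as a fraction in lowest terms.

There are 13! = 6227020800 arrangements.
Place Q and J at the ends in 2 ways, arrange the remaining 11 in 11! = 39916800 ways: 2·39916800 = 79833600.
Probability = 79833600/6227020800 = 1/78.

1/78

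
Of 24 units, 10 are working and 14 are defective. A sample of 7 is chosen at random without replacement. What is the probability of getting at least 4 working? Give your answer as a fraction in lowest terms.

388/1311

Total selections: C(24,7) = 346104.
Favorable selections (at least 4 working): C(10,4)·C(14,3) + C(10,5)·C(14,2) + C(10,6)·C(14,1) + C(10,7)·C(14,0) = 76440 + 22932 + 2940 + 120 = 102432.
Probability = 102432/346104 = 388/1311.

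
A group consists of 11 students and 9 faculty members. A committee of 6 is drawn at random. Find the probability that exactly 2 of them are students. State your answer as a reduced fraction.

231/1292

The sample space is all 6-subsets of the 20: C(20,6) = 38760.
Selections with exactly 2 students: choose 2 of the 11 students and 4 of the 9 faculty members, C(11,2)·C(9,4) = 55·126 = 6930.
Probability = 6930/38760 = 231/1292.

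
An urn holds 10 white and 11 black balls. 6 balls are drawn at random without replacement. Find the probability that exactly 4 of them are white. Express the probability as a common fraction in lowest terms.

The sample space is all 6-subsets of the 21: C(21,6) = 54264.
Selections with exactly 4 white: choose 4 of the 10 white and 2 of the 11 black, C(10,4)·C(11,2) = 210·55 = 11550.
Probability = 11550/54264 = 275/1292.

275/1292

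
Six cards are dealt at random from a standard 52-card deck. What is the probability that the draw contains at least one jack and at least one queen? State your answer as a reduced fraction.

There are C(52,6) = 20358520 possible draws.
By inclusion-exclusion on the complements, draws missing all jacks or all queens: C(48,6) + C(48,6) − C(44,6) = 12271512 + 12271512 − 7059052 = 17483972.
So draws with at least one of each: 20358520 − 17483972 = 2874548, probability 2874548/20358520 = 718637/5089630.

718637/5089630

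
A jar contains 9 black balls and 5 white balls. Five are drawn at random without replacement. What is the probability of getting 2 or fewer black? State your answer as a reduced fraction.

29/143

Total selections: C(14,5) = 2002.
Favorable selections (2 or fewer black): C(9,0)·C(5,5) + C(9,1)·C(5,4) + C(9,2)·C(5,3) = 1 + 45 + 360 = 406.
Probability = 406/2002 = 29/143.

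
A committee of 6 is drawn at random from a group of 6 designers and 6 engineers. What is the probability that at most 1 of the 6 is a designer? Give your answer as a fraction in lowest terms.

37/924

Total selections: C(12,6) = 924.
Favorable selections (at most 1 designer): C(6,0)·C(6,6) + C(6,1)·C(6,5) = 1 + 36 = 37.
Probability = 37/924.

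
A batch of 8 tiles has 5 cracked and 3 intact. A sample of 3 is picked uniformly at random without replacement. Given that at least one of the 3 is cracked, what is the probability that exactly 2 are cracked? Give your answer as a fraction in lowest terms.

6/11

Work in counts. Selections with at least one cracked: C(8,3) − C(3,3) = 56 − 1 = 55.
Of those, selections where exactly 2 are cracked: C(5,2)·C(3,1) = 10·3 = 30.
Conditional probability = 30/55 = 6/11.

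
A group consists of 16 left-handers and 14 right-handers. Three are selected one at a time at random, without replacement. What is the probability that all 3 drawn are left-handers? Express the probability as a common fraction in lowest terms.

Multiply the conditional probabilities at each draw: 16/30 · 15/29 · 14/28 = 3360/24360 = 4/29.

4/29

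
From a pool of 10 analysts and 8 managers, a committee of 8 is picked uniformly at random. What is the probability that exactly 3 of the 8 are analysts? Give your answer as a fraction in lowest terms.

There are C(18,8) = 43758 ways to choose 8 from 18.
Selections with exactly 3 analysts: choose 3 of the 10 analysts and 5 of the 8 managers, C(10,3)·C(8,5) = 120·56 = 6720.
Probability = 6720/43758 = 1120/7293.

1120/7293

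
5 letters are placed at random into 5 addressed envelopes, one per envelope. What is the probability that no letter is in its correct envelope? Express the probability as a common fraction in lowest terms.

There are 5! = 120 assignments.
By inclusion-exclusion, assignments with no fixed points: C(5,0)·5! − C(5,1)·4! + C(5,2)·3! − C(5,3)·2! + C(5,4)·1! − C(5,5)·0! = 44.
Probability = 44/120 = 11/30.

11/30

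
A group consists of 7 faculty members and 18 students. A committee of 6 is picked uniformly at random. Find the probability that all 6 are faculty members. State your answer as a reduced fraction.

1/25300

There are C(25,6) = 177100 possible selections.
Selections with all faculty members: C(7,6) = 7.
Probability = 7/177100 = 1/25300.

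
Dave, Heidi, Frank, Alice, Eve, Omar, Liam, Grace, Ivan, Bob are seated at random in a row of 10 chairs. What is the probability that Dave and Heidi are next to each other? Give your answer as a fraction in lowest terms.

1/5

There are 10! = 3628800 arrangements.
Treat Dave and Heidi as a block: 9! arrangements of the blocks × 2 orders within the block = 2·362880 = 725760.
Probability = 725760/3628800 = 1/5.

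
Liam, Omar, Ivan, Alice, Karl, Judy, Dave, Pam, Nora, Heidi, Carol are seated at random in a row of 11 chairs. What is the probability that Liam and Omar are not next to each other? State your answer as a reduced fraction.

There are 11! = 39916800 arrangements.
Arrangements with Liam and Omar adjacent: 2·10! = 7257600.
So not adjacent: 39916800 − 7257600 = 32659200, probability 32659200/39916800 = 9/11.

9/11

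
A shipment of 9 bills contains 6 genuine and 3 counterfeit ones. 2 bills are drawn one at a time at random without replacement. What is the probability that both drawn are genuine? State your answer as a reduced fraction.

Multiply the conditional probabilities at each draw: 6/9 · 5/8 = 30/72 = 5/12.

5/12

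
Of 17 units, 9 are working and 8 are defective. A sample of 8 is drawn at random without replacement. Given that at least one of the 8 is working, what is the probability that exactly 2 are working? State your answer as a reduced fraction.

112/2701

Work in counts. Selections with at least one working: C(17,8) − C(8,8) = 24310 − 1 = 24309.
Of those, selections where exactly 2 are working: C(9,2)·C(8,6) = 36·28 = 1008.
Conditional probability = 1008/24309 = 112/2701.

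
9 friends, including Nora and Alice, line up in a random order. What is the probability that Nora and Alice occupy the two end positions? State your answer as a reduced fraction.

There are 9! = 362880 arrangements.
Place Nora and Alice at the ends in 2 ways, arrange the remaining 7 in 7! = 5040 ways: 2·5040 = 10080.
Probability = 10080/362880 = 1/36.

1/36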